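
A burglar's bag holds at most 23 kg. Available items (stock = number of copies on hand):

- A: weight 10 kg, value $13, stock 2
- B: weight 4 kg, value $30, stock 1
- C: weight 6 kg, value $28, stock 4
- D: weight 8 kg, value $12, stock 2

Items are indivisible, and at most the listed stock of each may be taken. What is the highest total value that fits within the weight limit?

$114

Top feasible selections:
- 1×B + 3×C: weight 22, value 114
- 1×B + 2×C: weight 16, value 86
- 3×C: weight 18, value 84
- 1×A + 1×B + 1×C: weight 20, value 71
Best: $114.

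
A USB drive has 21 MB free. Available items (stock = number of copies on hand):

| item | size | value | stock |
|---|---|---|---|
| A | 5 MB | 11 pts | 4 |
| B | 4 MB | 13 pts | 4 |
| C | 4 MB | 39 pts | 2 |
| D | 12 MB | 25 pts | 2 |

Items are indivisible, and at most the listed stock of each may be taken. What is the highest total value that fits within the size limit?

117 pts

Best selections within size 21 and stock limits:
- 3×B + 2×C: size 20, value 117
- 1×A + 2×B + 2×C: size 21, value 115
Best: 117 pts.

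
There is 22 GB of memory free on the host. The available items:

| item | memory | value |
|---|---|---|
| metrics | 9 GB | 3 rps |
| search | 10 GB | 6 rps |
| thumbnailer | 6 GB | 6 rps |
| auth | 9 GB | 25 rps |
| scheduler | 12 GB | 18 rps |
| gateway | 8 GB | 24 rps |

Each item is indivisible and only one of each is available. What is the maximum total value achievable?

49 rps

Check high-value combinations within 22 GB:
- auth+gateway: memory 9+8=17, value 25+24=49
- auth+scheduler: memory 9+12=21, value 25+18=43
- scheduler+gateway: memory 12+8=20, value 18+24=42
- thumbnailer+auth: memory 6+9=15, value 6+25=31
- search+auth: memory 10+9=19, value 6+25=31
Best: 49 rps.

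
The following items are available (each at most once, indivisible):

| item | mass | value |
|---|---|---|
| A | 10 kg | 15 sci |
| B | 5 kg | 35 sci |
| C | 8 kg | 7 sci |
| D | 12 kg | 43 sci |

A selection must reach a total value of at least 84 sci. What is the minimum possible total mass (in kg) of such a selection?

Subsets with value ≥ 84, sorted by total mass:
- B+C+D: mass 25, value 85
- A+B+D: mass 27, value 93
- A+B+C+D: mass 35, value 100
Minimum mass: 25 kg.

25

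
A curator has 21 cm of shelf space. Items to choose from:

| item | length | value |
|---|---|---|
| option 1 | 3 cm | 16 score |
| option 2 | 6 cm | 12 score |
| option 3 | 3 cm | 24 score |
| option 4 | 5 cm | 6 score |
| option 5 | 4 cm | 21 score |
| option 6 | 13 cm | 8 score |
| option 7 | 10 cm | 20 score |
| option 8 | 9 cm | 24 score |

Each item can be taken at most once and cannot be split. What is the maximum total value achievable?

85 score

Check high-value combinations within 21 cm:
- option 1+option 3+option 5+option 8: length 3+3+4+9=19, value 16+24+21+24=85
- option 1+option 3+option 5+option 7: length 3+3+4+10=20, value 16+24+21+20=81
- option 1+option 2+option 3+option 4+option 5: length 3+6+3+5+4=21, value 16+12+24+6+21=79
- option 1+option 2+option 3+option 8: length 3+6+3+9=21, value 16+12+24+24=76
Best: 85 score.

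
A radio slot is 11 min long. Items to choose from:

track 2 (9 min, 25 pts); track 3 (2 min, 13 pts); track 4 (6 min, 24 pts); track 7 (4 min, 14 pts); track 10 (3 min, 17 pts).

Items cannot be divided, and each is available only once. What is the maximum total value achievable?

Check high-value combinations within 11 min:
- track 3+track 4+track 10: duration 2+6+3=11, value 13+24+17=54
- track 3+track 7+track 10: duration 2+4+3=9, value 13+14+17=44
- track 4+track 10: duration 6+3=9, value 24+17=41
Best: 54 pts.

54 pts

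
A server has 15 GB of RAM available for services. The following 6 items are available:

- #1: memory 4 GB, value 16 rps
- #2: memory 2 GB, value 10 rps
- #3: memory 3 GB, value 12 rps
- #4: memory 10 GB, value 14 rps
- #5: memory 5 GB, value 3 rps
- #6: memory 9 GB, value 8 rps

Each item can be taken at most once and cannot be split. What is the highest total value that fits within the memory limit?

Check high-value combinations within 15 GB:
- #1+#2+#3+#5: memory 4+2+3+5=14, value 16+10+12+3=41
- #1+#2+#3: memory 4+2+3=9, value 16+10+12=38
- #2+#3+#4: memory 2+3+10=15, value 10+12+14=36
Best: 41 rps.

41 rps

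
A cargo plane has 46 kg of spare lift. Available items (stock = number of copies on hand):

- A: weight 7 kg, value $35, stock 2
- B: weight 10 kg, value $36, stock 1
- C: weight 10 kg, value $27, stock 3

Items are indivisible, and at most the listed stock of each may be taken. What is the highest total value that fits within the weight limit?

$160

Top feasible selections:
- 2×A + 1×B + 2×C: weight 44, value 160
- 2×A + 3×C: weight 44, value 151
Best: $160.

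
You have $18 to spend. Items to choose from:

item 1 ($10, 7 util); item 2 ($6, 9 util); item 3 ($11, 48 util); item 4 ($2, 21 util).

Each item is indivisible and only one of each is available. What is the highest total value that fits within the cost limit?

This is a 0/1 knapsack; check combinations near the capacity.
- item 3+item 4: cost 11+2=13, value 48+21=69
- item 2+item 3: cost 6+11=17, value 9+48=57
- item 3: cost 11, value 48
- item 1+item 2+item 4: cost 10+6+2=18, value 7+9+21=37
- item 2+item 4: cost 6+2=8, value 9+21=30
Best: 69 util.

69 util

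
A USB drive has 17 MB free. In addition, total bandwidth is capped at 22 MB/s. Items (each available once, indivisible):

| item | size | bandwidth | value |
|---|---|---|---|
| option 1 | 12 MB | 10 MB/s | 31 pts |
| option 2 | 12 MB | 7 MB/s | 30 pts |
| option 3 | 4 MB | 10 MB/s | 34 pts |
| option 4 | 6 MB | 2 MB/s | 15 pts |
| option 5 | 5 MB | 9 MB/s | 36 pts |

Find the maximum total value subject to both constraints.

Feasible sets respecting both limits:
- option 3+option 4+option 5: size 15, bandwidth 21, value 85
- option 3+option 5: size 9, bandwidth 19, value 70
- option 1+option 5: size 17, bandwidth 19, value 67
- option 2+option 5: size 17, bandwidth 16, value 66
Best: 85 pts.

85 pts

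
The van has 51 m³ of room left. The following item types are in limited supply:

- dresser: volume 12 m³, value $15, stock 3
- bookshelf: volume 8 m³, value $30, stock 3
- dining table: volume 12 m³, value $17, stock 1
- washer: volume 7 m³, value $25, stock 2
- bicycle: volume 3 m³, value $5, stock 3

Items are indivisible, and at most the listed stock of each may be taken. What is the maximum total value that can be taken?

Top feasible selections:
- 3×bookshelf + 1×dining table + 2×washer: volume 50, value 157
- 3×bookshelf + 2×washer + 3×bicycle: volume 47, value 155
- 1×dresser + 3×bookshelf + 2×washer: volume 50, value 155
- 3×bookshelf + 2×washer + 2×bicycle: volume 44, value 150
Best: $157.

$157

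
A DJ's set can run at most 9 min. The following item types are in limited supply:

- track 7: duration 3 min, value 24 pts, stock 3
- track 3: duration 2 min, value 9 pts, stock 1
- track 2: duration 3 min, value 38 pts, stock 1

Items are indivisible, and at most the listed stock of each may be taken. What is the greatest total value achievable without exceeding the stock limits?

86 pts

Best selections within duration 9 and stock limits:
- 2×track 7 + 1×track 2: duration 9, value 86
- 3×track 7: duration 9, value 72
Best: 86 pts.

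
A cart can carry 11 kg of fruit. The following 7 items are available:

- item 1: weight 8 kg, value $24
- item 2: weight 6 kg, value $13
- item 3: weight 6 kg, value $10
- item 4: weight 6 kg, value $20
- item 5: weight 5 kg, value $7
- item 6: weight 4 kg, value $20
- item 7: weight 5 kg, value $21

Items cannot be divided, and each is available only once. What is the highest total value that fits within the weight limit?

Check high-value combinations within 11 kg:
- item 6+item 7: weight 4+5=9, value 20+21=41
- item 4+item 7: weight 6+5=11, value 20+21=41
- item 4+item 6: weight 6+4=10, value 20+20=40
- item 2+item 7: weight 6+5=11, value 13+21=34
- item 2+item 6: weight 6+4=10, value 13+20=33
Best: $41.

$41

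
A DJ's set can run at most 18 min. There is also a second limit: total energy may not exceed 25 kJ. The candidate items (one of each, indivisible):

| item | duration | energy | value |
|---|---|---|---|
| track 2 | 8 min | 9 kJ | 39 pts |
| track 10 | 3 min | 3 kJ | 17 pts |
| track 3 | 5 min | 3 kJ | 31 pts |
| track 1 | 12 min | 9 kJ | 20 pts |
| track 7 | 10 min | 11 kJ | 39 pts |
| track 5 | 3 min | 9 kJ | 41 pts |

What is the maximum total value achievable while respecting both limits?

Feasible sets respecting both limits:
- track 2+track 3+track 5: duration 16, energy 21, value 111
- track 3+track 7+track 5: duration 18, energy 23, value 111
- track 2+track 10+track 5: duration 14, energy 21, value 97
- track 10+track 7+track 5: duration 16, energy 23, value 97
Best: 111 pts.

111 pts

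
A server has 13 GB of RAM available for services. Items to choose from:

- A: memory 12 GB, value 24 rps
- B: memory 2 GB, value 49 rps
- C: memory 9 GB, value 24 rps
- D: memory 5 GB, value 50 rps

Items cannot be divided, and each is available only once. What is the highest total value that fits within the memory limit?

99 rps

Check high-value combinations within 13 GB:
- B+D: memory 2+5=7, value 49+50=99
- B+C: memory 2+9=11, value 49+24=73
- D: memory 5, value 50
Best: 99 rps.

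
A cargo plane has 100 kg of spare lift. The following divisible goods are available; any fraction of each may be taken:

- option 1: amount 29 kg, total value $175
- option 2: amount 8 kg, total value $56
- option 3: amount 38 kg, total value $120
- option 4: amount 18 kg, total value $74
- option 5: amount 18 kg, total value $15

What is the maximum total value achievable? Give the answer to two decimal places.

Take in order of value per unit:
- option 2 (56/8 per unit): all 8 → value 56, running total 56.00
- option 1 (175/29 per unit): all 29 → value 175, running total 231.00
- option 4 (74/18 per unit): all 18 → value 74, running total 305.00
- option 3 (120/38 per unit): all 38 → value 120, running total 425.00
- option 5 (15/18 per unit): 7 of 18 → value 7×15/18 = 5.8333, running total 430.83
Total 430.83.

430.83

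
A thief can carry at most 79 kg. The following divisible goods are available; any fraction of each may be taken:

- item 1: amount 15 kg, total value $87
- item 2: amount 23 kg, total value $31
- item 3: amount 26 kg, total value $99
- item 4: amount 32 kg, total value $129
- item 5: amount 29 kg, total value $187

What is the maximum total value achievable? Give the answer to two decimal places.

414.42

Take in order of value per unit:
- item 5 (187/29 per unit): all 29 → value 187, running total 187.00
- item 1 (87/15 per unit): all 15 → value 87, running total 274.00
- item 4 (129/32 per unit): all 32 → value 129, running total 403.00
- item 3 (99/26 per unit): 3 of 26 → value 3×99/26 = 11.4231, running total 414.42
Total 414.42.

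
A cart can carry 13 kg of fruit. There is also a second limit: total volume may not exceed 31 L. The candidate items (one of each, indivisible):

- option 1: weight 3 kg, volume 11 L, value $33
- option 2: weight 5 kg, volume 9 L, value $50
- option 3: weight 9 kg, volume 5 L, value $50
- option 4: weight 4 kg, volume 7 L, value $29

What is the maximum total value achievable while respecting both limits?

$112

Feasible sets respecting both limits:
- option 1+option 2+option 4: weight 12, volume 27, value 112
- option 1+option 2: weight 8, volume 20, value 83
- option 1+option 3: weight 12, volume 16, value 83
Best: $112.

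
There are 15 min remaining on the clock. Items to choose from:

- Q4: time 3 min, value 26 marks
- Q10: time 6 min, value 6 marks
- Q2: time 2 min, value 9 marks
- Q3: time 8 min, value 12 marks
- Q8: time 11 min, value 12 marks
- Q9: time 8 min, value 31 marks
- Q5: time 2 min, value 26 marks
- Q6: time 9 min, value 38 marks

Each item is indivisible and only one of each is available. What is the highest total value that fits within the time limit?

92 marks

Check high-value combinations within 15 min:
- Q4+Q2+Q9+Q5: time 3+2+8+2=15, value 26+9+31+26=92
- Q4+Q5+Q6: time 3+2+9=14, value 26+26+38=90
- Q4+Q9+Q5: time 3+8+2=13, value 26+31+26=83
- Q2+Q5+Q6: time 2+2+9=13, value 9+26+38=73
Best: 92 marks.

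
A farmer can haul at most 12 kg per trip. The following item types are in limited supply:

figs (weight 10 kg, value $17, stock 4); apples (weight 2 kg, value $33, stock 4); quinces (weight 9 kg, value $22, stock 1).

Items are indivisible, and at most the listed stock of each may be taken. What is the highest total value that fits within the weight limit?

$132

Top feasible selections:
- 4×apples: weight 8, value 132
- 3×apples: weight 6, value 99
- 2×apples: weight 4, value 66
- 1×apples + 1×quinces: weight 11, value 55
Best: $132.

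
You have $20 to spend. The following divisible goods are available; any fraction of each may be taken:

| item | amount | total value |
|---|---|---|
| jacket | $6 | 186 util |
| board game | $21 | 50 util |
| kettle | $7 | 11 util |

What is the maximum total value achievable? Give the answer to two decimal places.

219.33

Take in order of value per unit:
- jacket (186/6 per unit): all 6 → value 186, running total 186.00
- board game (50/21 per unit): 14 of 21 → value 14×50/21 = 33.3333, running total 219.33
Total 219.33.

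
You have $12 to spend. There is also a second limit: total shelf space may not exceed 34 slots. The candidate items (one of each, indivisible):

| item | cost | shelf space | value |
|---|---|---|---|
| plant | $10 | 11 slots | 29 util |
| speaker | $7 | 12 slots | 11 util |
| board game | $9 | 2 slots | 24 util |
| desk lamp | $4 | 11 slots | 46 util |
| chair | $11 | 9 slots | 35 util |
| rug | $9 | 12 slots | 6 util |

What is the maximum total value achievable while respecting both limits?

Feasible sets respecting both limits:
- speaker+desk lamp: cost 11, shelf space 23, value 57
- desk lamp: cost 4, shelf space 11, value 46
- chair: cost 11, shelf space 9, value 35
Best: 57 util.

57 util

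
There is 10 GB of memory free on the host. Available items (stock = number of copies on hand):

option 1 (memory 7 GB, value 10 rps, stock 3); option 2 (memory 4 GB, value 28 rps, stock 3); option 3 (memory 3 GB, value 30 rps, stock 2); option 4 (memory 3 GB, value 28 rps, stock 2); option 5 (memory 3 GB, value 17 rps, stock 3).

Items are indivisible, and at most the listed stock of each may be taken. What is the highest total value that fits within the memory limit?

88 rps

Best selections within memory 10 and stock limits:
- 2×option 3 + 1×option 4: memory 9, value 88
- 1×option 2 + 2×option 3: memory 10, value 88
- 1×option 3 + 2×option 4: memory 9, value 86
- 1×option 2 + 1×option 3 + 1×option 4: memory 10, value 86
Best: 88 rps.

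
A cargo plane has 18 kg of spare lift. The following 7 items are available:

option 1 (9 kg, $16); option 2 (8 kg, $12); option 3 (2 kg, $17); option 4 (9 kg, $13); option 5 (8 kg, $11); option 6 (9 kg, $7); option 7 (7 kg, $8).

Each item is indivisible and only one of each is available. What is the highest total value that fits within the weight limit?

Check high-value combinations within 18 kg:
- option 1+option 3+option 7: weight 9+2+7=18, value 16+17+8=41
- option 2+option 3+option 5: weight 8+2+8=18, value 12+17+11=40
- option 3+option 4+option 7: weight 2+9+7=18, value 17+13+8=38
Best: $41.

$41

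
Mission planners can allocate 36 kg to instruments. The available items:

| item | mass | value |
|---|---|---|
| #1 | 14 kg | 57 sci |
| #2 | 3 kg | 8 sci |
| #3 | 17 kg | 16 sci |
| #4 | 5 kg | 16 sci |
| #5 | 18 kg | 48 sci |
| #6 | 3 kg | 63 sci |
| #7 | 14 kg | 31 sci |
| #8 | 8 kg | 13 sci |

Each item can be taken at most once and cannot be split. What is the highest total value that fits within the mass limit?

Check high-value combinations within 36 kg:
- #1+#5+#6: mass 14+18+3=35, value 57+48+63=168
- #1+#4+#6+#7: mass 14+5+3+14=36, value 57+16+63+31=167
- #1+#2+#6+#7: mass 14+3+3+14=34, value 57+8+63+31=159
- #1+#2+#4+#6+#8: mass 14+3+5+3+8=33, value 57+8+16+63+13=157
- #1+#6+#7: mass 14+3+14=31, value 57+63+31=151
Best: 168 sci.

168 sci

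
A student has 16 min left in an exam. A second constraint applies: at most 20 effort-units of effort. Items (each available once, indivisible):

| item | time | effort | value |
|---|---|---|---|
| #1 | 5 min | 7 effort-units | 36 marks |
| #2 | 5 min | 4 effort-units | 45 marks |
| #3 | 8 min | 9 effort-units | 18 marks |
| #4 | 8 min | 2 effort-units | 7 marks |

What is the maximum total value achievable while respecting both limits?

81 marks

Feasible sets respecting both limits:
- #1+#2: time 10, effort 11, value 81
- #2+#3: time 13, effort 13, value 63
- #1+#3: time 13, effort 16, value 54
Best: 81 marks.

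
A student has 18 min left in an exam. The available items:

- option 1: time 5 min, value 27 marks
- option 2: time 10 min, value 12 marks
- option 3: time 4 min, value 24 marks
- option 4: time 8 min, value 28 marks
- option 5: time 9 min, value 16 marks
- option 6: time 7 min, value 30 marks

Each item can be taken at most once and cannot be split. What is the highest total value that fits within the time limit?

81 marks

Check high-value combinations within 18 min:
- option 1+option 3+option 6: time 5+4+7=16, value 27+24+30=81
- option 1+option 3+option 4: time 5+4+8=17, value 27+24+28=79
- option 1+option 3+option 5: time 5+4+9=18, value 27+24+16=67
- option 4+option 6: time 8+7=15, value 28+30=58
Best: 81 marks.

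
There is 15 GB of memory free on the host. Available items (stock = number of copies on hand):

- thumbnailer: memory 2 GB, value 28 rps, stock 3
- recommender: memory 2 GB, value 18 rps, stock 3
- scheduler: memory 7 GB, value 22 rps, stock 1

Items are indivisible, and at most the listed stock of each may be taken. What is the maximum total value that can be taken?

138 rps

Top feasible selections:
- 3×thumbnailer + 3×recommender: memory 12, value 138
- 3×thumbnailer + 1×recommender + 1×scheduler: memory 15, value 124
- 3×thumbnailer + 2×recommender: memory 10, value 120
Best: 138 rps.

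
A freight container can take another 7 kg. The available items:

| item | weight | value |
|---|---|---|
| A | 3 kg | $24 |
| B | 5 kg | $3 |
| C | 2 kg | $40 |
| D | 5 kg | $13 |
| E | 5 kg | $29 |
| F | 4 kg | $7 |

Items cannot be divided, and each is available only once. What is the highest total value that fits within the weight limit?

$69

Check high-value combinations within 7 kg:
- C+E: weight 2+5=7, value 40+29=69
- A+C: weight 3+2=5, value 24+40=64
- C+D: weight 2+5=7, value 40+13=53
- C+F: weight 2+4=6, value 40+7=47
- B+C: weight 5+2=7, value 3+40=43
Best: $69.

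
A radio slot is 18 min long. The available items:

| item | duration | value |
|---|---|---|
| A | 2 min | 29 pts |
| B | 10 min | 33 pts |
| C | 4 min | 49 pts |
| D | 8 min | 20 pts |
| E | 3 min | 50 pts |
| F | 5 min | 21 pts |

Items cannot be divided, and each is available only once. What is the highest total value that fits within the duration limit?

149 pts

Check high-value combinations within 18 min:
- A+C+E+F: duration 2+4+3+5=14, value 29+49+50+21=149
- A+C+D+E: duration 2+4+8+3=17, value 29+49+20+50=148
- B+C+E: duration 10+4+3=17, value 33+49+50=132
- A+C+E: duration 2+4+3=9, value 29+49+50=128
Best: 149 pts.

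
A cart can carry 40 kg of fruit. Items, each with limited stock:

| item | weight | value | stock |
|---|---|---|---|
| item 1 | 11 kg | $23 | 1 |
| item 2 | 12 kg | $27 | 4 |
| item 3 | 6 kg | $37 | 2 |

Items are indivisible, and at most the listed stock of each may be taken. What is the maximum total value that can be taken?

Best selections within weight 40 and stock limits:
- 2×item 2 + 2×item 3: weight 36, value 128
- 1×item 1 + 1×item 2 + 2×item 3: weight 35, value 124
- 1×item 2 + 2×item 3: weight 24, value 101
Best: $128.

$128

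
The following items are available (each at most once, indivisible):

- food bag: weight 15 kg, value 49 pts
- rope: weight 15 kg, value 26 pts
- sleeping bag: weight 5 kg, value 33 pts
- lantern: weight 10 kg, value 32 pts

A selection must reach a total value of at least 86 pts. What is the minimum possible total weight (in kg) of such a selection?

Subsets with value ≥ 86, sorted by total weight:
- food bag+sleeping bag+lantern: weight 30, value 114
- rope+sleeping bag+lantern: weight 30, value 91
Minimum weight: 30 kg.

30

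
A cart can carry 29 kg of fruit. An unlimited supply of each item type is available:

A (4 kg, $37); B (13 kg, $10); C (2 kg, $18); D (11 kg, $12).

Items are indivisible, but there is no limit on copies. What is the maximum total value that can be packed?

$259

Best value-per-unit is A at 37/4, and filling with it alone uses weight 7×4=28. No mix of the others beats 7×37 = 259.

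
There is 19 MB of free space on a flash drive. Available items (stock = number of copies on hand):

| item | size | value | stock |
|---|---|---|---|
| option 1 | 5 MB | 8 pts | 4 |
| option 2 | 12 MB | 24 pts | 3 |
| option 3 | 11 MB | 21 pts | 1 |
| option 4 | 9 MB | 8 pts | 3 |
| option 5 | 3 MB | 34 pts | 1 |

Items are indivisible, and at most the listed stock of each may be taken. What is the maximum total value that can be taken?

Top feasible selections:
- 1×option 1 + 1×option 3 + 1×option 5: size 19, value 63
- 1×option 2 + 1×option 5: size 15, value 58
Best: 63 pts.

63 pts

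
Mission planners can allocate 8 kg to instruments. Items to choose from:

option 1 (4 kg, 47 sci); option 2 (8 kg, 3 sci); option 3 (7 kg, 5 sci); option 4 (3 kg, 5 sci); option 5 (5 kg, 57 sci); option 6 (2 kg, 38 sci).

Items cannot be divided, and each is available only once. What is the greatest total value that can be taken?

This is a 0/1 knapsack; check combinations near the capacity.
- option 5+option 6: mass 5+2=7, value 57+38=95
- option 1+option 6: mass 4+2=6, value 47+38=85
- option 4+option 5: mass 3+5=8, value 5+57=62
Best: 95 sci.

95 sci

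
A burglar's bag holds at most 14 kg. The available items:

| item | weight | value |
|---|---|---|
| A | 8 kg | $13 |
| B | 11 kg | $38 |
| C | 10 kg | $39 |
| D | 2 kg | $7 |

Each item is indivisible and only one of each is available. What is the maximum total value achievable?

$46

Check high-value combinations within 14 kg:
- C+D: weight 10+2=12, value 39+7=46
- B+D: weight 11+2=13, value 38+7=45
- C: weight 10, value 39
Best: $46.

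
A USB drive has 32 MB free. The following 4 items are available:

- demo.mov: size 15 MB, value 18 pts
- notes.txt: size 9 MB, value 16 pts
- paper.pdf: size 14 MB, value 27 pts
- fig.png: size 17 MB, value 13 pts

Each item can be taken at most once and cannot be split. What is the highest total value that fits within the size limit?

Check high-value combinations within 32 MB:
- demo.mov+paper.pdf: size 15+14=29, value 18+27=45
- notes.txt+paper.pdf: size 9+14=23, value 16+27=43
- paper.pdf+fig.png: size 14+17=31, value 27+13=40
- demo.mov+notes.txt: size 15+9=24, value 18+16=34
Best: 45 pts.

45 pts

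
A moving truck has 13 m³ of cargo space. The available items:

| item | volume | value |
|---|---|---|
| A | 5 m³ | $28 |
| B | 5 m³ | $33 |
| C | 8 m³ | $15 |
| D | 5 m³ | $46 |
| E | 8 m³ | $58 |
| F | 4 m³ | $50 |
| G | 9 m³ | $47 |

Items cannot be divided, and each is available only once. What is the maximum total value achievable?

Check high-value combinations within 13 m³:
- E+F: volume 8+4=12, value 58+50=108
- D+E: volume 5+8=13, value 46+58=104
- F+G: volume 4+9=13, value 50+47=97
- D+F: volume 5+4=9, value 46+50=96
- B+E: volume 5+8=13, value 33+58=91
Best: $108.

$108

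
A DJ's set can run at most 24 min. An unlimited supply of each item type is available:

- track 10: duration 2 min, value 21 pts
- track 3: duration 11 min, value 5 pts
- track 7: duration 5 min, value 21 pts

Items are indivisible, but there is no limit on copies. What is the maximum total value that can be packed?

252 pts

Best value-per-unit is track 10 at 21/2, and filling with it alone uses duration 12×2=24. No mix of the others beats 12×21 = 252.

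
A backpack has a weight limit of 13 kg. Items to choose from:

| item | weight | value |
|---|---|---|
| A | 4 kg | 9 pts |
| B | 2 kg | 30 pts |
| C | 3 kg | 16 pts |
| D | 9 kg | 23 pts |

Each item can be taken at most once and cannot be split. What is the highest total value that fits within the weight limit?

55 pts

Check high-value combinations within 13 kg:
- A+B+C: weight 4+2+3=9, value 9+30+16=55
- B+D: weight 2+9=11, value 30+23=53
- B+C: weight 2+3=5, value 30+16=46
- A+B: weight 4+2=6, value 9+30=39
- C+D: weight 3+9=12, value 16+23=39
Best: 55 pts.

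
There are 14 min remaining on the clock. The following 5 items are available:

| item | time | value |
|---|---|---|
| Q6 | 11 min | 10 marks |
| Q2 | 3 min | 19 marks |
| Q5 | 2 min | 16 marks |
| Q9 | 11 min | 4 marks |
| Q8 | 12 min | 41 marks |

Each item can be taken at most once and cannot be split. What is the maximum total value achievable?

This is a 0/1 knapsack; check combinations near the capacity.
- Q5+Q8: time 2+12=14, value 16+41=57
- Q8: time 12, value 41
- Q2+Q5: time 3+2=5, value 19+16=35
- Q6+Q2: time 11+3=14, value 10+19=29
- Q6+Q5: time 11+2=13, value 10+16=26
Best: 57 marks.

57 marks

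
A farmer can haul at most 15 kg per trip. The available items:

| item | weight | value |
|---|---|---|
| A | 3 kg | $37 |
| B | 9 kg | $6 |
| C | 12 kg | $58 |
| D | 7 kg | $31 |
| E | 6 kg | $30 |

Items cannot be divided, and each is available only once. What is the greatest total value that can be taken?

$95

Check high-value combinations within 15 kg:
- A+C: weight 3+12=15, value 37+58=95
- A+D: weight 3+7=10, value 37+31=68
- A+E: weight 3+6=9, value 37+30=67
- D+E: weight 7+6=13, value 31+30=61
Best: $95.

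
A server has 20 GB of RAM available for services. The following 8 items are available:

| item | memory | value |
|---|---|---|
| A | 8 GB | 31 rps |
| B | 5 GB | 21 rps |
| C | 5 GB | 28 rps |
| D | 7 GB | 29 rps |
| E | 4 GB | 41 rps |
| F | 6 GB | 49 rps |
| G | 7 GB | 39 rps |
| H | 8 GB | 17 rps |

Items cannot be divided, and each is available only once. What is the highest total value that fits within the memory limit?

139 rps

Check high-value combinations within 20 GB:
- B+C+E+F: memory 5+5+4+6=20, value 21+28+41+49=139
- E+F+G: memory 4+6+7=17, value 41+49+39=129
- A+E+F: memory 8+4+6=18, value 31+41+49=121
- D+E+F: memory 7+4+6=17, value 29+41+49=119
Best: 139 rps.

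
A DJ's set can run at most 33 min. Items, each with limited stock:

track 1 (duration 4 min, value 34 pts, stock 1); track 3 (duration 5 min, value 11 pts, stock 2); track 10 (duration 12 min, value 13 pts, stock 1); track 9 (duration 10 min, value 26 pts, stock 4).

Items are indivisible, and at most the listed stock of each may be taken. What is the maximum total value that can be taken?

Top feasible selections:
- 1×track 1 + 1×track 3 + 2×track 9: duration 29, value 97
- 1×track 1 + 2×track 9: duration 24, value 86
Best: 97 pts.

97 pts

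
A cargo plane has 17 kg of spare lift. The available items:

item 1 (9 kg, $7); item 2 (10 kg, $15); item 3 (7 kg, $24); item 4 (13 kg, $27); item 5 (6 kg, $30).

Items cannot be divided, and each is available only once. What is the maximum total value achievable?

$54

Check high-value combinations within 17 kg:
- item 3+item 5: weight 7+6=13, value 24+30=54
- item 2+item 5: weight 10+6=16, value 15+30=45
- item 2+item 3: weight 10+7=17, value 15+24=39
- item 1+item 5: weight 9+6=15, value 7+30=37
Best: $54.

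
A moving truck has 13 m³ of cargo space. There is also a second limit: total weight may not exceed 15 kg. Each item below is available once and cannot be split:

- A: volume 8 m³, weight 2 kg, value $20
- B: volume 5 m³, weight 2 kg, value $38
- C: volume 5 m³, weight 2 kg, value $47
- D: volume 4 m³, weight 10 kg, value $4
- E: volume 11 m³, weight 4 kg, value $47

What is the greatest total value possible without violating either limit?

Feasible sets respecting both limits:
- B+C: volume 10, weight 4, value 85
- A+C: volume 13, weight 4, value 67
- A+B: volume 13, weight 4, value 58
- C+D: volume 9, weight 12, value 51
Best: $85.

$85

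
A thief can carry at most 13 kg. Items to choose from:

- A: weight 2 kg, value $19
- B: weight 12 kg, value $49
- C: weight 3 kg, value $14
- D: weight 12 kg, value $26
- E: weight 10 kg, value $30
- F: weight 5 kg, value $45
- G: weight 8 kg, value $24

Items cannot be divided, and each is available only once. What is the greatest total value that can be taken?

$78

Check high-value combinations within 13 kg:
- A+C+F: weight 2+3+5=10, value 19+14+45=78
- F+G: weight 5+8=13, value 45+24=69
- A+F: weight 2+5=7, value 19+45=64
Best: $78.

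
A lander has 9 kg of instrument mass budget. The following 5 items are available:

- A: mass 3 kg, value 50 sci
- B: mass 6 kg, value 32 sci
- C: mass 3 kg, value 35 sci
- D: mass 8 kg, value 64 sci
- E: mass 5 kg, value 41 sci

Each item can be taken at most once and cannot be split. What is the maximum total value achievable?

This is a 0/1 knapsack; check combinations near the capacity.
- A+E: mass 3+5=8, value 50+41=91
- A+C: mass 3+3=6, value 50+35=85
- A+B: mass 3+6=9, value 50+32=82
- C+E: mass 3+5=8, value 35+41=76
- B+C: mass 6+3=9, value 32+35=67
Best: 91 sci.

91 sci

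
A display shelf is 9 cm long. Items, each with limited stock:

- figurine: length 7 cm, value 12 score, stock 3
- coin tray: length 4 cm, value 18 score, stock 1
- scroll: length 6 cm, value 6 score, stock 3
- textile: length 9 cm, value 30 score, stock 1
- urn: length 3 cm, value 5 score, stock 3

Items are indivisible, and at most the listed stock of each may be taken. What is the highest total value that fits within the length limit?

Top feasible selections:
- 1×textile: length 9, value 30
- 1×coin tray + 1×urn: length 7, value 23
- 1×coin tray: length 4, value 18
Best: 30 score.

30 score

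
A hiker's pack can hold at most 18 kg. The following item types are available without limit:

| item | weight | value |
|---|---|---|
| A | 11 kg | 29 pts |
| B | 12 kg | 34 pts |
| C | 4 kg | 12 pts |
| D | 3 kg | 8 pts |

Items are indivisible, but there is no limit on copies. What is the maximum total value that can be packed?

52 pts

Best value-per-unit is C at 12/4; filling with it alone gives 4×12 = 48.
Optimal mix: 3×C + 2×D → weight 18, value 52.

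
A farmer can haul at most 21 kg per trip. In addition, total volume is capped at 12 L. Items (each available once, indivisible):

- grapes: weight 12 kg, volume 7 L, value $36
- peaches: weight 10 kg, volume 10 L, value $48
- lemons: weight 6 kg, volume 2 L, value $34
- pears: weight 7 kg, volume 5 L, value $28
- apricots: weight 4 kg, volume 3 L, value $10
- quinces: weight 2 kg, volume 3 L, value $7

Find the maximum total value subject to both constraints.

Feasible sets respecting both limits:
- peaches+lemons: weight 16, volume 12, value 82
- grapes+lemons+quinces: weight 20, volume 12, value 77
- lemons+pears+apricots: weight 17, volume 10, value 72
Best: $82.

$82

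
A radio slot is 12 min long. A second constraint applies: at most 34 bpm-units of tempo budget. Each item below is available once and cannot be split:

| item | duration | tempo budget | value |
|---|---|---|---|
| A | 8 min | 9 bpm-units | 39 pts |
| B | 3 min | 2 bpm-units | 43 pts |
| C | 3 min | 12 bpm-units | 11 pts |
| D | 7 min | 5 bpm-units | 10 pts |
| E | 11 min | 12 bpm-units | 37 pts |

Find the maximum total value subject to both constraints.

82 pts

Feasible sets respecting both limits:
- A+B: duration 11, tempo budget 11, value 82
- B+C: duration 6, tempo budget 14, value 54
- B+D: duration 10, tempo budget 7, value 53
- A+C: duration 11, tempo budget 21, value 50
Best: 82 pts.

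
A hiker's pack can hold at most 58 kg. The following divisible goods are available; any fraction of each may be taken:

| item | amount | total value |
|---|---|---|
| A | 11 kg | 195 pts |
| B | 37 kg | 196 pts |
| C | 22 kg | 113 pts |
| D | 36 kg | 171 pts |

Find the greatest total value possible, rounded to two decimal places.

442.36

Take in order of value per unit:
- A (195/11 per unit): all 11 → value 195, running total 195.00
- B (196/37 per unit): all 37 → value 196, running total 391.00
- C (113/22 per unit): 10 of 22 → value 10×113/22 = 51.3636, running total 442.36
Total 442.36.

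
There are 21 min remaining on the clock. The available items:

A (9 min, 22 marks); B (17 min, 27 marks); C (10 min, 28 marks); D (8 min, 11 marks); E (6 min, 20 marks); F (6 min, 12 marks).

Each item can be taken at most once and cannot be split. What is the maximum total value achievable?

Check high-value combinations within 21 min:
- A+E+F: time 9+6+6=21, value 22+20+12=54
- A+C: time 9+10=19, value 22+28=50
- C+E: time 10+6=16, value 28+20=48
Best: 54 marks.

54 marks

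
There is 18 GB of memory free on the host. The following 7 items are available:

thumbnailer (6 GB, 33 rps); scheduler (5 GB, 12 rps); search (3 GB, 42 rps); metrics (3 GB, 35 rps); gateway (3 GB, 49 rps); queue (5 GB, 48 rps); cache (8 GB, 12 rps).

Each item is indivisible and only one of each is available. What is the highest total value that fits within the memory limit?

174 rps

Check high-value combinations within 18 GB:
- search+metrics+gateway+queue: memory 3+3+3+5=14, value 42+35+49+48=174
- thumbnailer+search+gateway+queue: memory 6+3+3+5=17, value 33+42+49+48=172
- thumbnailer+metrics+gateway+queue: memory 6+3+3+5=17, value 33+35+49+48=165
- thumbnailer+search+metrics+gateway: memory 6+3+3+3=15, value 33+42+35+49=159
Best: 174 rps.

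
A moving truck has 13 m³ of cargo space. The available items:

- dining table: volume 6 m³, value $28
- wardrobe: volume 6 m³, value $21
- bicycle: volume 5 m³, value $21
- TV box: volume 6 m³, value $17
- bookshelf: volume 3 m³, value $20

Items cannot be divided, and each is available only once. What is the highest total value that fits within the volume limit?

$49

Check high-value combinations within 13 m³:
- dining table+bicycle: volume 6+5=11, value 28+21=49
- dining table+wardrobe: volume 6+6=12, value 28+21=49
- dining table+bookshelf: volume 6+3=9, value 28+20=48
- dining table+TV box: volume 6+6=12, value 28+17=45
- wardrobe+bicycle: volume 6+5=11, value 21+21=42
Best: $49.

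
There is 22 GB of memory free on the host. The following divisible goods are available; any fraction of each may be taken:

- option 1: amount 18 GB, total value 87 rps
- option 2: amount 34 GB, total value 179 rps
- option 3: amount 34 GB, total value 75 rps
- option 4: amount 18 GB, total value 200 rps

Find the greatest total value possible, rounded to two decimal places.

Take in order of value per unit:
- option 4 (200/18 per unit): all 18 → value 200, running total 200.00
- option 2 (179/34 per unit): 4 of 34 → value 4×179/34 = 21.0588, running total 221.06
Total 221.06.

221.06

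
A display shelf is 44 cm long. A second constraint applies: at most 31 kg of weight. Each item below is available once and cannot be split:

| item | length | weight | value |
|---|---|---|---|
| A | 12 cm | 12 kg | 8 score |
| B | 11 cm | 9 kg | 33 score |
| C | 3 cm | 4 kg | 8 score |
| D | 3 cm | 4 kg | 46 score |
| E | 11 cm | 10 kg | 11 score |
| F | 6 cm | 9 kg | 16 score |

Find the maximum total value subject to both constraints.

103 score

Feasible sets respecting both limits:
- B+C+D+F: length 23, weight 26, value 103
- B+C+D+E: length 28, weight 27, value 98
- A+B+C+D: length 29, weight 29, value 95
- B+D+F: length 20, weight 22, value 95
Best: 103 score.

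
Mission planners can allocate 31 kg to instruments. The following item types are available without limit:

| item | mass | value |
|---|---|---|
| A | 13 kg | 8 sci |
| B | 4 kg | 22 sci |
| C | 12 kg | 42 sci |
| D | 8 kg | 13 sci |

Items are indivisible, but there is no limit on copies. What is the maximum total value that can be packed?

Best value-per-unit is B at 22/4, and filling with it alone uses mass 7×4=28. No mix of the others beats 7×22 = 154.

154 sci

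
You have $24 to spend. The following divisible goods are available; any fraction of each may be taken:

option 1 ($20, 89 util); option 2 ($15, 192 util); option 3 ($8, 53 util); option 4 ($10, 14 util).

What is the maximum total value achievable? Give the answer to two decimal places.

249.45

Take in order of value per unit:
- option 2 (192/15 per unit): all 15 → value 192, running total 192.00
- option 3 (53/8 per unit): all 8 → value 53, running total 245.00
- option 1 (89/20 per unit): 1 of 20 → value 1×89/20 = 4.4500, running total 249.45
Total 249.45.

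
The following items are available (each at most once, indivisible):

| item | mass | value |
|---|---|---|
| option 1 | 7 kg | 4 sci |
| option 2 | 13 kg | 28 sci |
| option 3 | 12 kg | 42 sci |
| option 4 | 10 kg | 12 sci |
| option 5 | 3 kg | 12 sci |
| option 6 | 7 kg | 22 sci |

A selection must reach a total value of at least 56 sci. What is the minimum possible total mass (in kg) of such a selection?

Subsets with value ≥ 56, sorted by total mass:
- option 3+option 6: mass 19, value 64
- option 3+option 5+option 6: mass 22, value 76
Minimum mass: 19 kg.

19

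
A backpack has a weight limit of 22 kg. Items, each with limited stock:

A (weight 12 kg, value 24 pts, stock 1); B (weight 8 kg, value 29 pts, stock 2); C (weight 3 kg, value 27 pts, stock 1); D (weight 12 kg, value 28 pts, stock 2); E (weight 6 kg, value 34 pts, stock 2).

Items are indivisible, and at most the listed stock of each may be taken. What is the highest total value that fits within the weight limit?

Best selections within weight 22 and stock limits:
- 1×B + 2×E: weight 20, value 97
- 1×C + 2×E: weight 15, value 95
- 2×B + 1×E: weight 22, value 92
Best: 97 pts.

97 pts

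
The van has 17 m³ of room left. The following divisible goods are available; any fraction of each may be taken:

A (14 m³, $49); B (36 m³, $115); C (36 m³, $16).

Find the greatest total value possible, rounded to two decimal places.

Take in order of value per unit:
- A (49/14 per unit): all 14 → value 49, running total 49.00
- B (115/36 per unit): 3 of 36 → value 3×115/36 = 9.5833, running total 58.58
Total 58.58.

58.58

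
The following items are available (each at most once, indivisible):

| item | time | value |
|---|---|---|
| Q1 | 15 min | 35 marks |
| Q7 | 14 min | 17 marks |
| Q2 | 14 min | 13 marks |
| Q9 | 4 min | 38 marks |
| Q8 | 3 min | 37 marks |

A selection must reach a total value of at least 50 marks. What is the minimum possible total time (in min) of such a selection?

Subsets with value ≥ 50, sorted by total time:
- Q9+Q8: time 7, value 75
- Q7+Q8: time 17, value 54
- Q2+Q8: time 17, value 50
Minimum time: 7 min.

7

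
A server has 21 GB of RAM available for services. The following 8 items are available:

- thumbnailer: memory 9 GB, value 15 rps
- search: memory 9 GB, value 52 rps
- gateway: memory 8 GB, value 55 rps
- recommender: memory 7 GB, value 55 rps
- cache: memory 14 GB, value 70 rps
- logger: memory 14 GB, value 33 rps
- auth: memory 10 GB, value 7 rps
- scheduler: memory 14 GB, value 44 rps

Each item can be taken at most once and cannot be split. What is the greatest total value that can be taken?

125 rps

This is a 0/1 knapsack; check combinations near the capacity.
- recommender+cache: memory 7+14=21, value 55+70=125
- gateway+recommender: memory 8+7=15, value 55+55=110
- search+recommender: memory 9+7=16, value 52+55=107
- search+gateway: memory 9+8=17, value 52+55=107
- recommender+scheduler: memory 7+14=21, value 55+44=99
Best: 125 rps.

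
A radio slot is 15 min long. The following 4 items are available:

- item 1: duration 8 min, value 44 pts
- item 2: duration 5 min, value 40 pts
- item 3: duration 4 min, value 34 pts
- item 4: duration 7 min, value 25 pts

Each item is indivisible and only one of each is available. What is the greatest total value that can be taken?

84 pts

Check high-value combinations within 15 min:
- item 1+item 2: duration 8+5=13, value 44+40=84
- item 1+item 3: duration 8+4=12, value 44+34=78
- item 2+item 3: duration 5+4=9, value 40+34=74
- item 1+item 4: duration 8+7=15, value 44+25=69
- item 2+item 4: duration 5+7=12, value 40+25=65
Best: 84 pts.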